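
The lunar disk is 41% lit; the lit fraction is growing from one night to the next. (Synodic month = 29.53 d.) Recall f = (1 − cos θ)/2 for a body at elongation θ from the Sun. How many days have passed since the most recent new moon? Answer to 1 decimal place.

6.5 days

From f = (1 − cos θ)/2: cos θ = 1 − 2×0.41 = 0.180; arccos → 79.6°.
Waxing ⇒ before full, so θ = 79.6°.
That fraction of the synodic month is 79.6/360 × 29.53 d ≈ 6.53 d.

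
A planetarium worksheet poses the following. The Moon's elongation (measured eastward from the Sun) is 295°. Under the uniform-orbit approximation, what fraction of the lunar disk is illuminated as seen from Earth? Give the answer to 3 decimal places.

f = (1 − cos 295°)/2 = (1 − 0.423)/2 ≈ 0.289.

0.289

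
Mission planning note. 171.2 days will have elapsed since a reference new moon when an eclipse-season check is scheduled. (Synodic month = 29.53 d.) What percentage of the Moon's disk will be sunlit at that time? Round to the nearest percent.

35%

171.2 d spans 5 complete synodic months (5 × 29.53 = 147.65 d) plus 23.55 d.
Elongation θ = 360° × 23.55/29.53 ≈ 287.1°.
With cos θ = 0.294, the lit fraction is (1 − 0.294)/2 ≈ 0.353, so 35%.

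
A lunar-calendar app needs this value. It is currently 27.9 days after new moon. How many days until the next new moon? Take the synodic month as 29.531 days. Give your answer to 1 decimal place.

The next new moon completes the synodic month: 29.531 − 27.9 = 1.631 days.

1.6 days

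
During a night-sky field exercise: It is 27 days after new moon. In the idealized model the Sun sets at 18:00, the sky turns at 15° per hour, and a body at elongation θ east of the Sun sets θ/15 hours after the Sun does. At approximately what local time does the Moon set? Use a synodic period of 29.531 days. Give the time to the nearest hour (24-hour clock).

16:00

Phase angle: θ = 360°·(27 d)/(29.531 d) = 329.1°.
The Moon trails the Sun by θ/15 = 329.1/15 ≈ 21.94 hours.
18:00 + 21.94 h ≈ 15:57 → 16:00 to the nearest hour.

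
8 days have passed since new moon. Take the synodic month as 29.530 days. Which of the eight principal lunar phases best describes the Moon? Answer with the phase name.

first quarter

θ ≈ 360° × 8/29.530 = 98°, which falls in the first quarter sector.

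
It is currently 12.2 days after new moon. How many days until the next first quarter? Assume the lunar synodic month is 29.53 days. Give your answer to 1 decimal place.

First quarter occurs at elongation 90°, i.e. at age 29.53 × 90/360 = 7.383 d.
Already past this cycle's first quarter; the next is at 7.383 + 29.53 = 36.913 d, so 36.913 − 12.2 = 24.713 days.

24.7 days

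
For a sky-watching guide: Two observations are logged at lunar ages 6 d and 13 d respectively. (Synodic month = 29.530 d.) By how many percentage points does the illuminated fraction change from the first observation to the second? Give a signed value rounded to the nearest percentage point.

First observation: θ = 360°·6/29.530 = 73.1°, so f = 0.355.
Second observation: θ = 158.5°, f = 0.965.
Δf = 0.965 − 0.355 = +0.610, i.e. +61 pp.

+61 percentage points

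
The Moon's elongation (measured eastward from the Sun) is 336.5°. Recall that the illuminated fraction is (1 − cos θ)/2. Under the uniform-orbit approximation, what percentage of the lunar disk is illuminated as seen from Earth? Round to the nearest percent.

cos 336.5° = 0.917, so f = (1 − 0.917)/2 = 0.041, i.e. 4%.

4%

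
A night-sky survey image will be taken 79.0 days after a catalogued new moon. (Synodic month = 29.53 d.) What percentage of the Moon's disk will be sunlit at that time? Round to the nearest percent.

73%

79.0/29.53 = 2.675 lunations, so 2 complete cycles and 19.94 d into the next.
The Moon has covered 19.94/29.53 of its cycle, so θ ≈ 360° × 19.94/29.53 = 243.1°.
With cos θ = (-0.453), the lit fraction is (1 − (-0.453))/2 ≈ 0.726, so 73%.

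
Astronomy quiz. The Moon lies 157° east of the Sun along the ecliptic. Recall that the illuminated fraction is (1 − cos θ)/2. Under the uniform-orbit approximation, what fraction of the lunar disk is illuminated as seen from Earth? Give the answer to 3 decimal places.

Half-versine of 157°: (1 − (-0.921))/2 = 0.960.

0.960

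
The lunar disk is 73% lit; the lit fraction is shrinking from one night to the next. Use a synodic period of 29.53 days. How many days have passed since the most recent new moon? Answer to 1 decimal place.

19.9 days

From f = (1 − cos θ)/2: cos θ = 1 − 2×0.73 = -0.460; arccos → 117.4°.
A waning Moon lies in 180°–360°, so θ = 360° − 117.4° = 242.6°.
At 360°/29.53 d per day, 242.6° corresponds to 19.90 days.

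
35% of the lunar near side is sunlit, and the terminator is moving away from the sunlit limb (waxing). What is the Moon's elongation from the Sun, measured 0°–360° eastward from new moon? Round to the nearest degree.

cos θ = 1 − 2f = 0.300, giving a principal value of 72.5°.
Before full moon the principal value applies: θ = 72.5°.

73°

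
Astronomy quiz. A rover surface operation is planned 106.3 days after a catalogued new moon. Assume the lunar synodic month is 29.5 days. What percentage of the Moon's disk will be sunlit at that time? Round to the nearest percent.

90%

Reduce mod P: 106.3 − 3×29.5 = 17.80 d into the current lunation.
Elongation θ = 360° × 17.80/29.5 ≈ 217.2°.
With cos θ = (-0.796), the lit fraction is (1 − (-0.796))/2 ≈ 0.898, so 90%.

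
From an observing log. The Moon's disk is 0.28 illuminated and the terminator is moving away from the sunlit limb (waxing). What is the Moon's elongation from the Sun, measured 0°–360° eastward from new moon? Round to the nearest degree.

64°

cos θ = 1 − 2f = 0.440, giving a principal value of 63.9°.
Before full moon the principal value applies: θ = 63.9°.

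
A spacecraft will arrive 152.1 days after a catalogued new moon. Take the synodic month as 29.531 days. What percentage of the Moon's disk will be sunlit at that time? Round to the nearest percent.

152.1/29.531 = 5.151 lunations, so 5 complete cycles and 4.44 d into the next.
The Moon has covered 4.44/29.531 of its cycle, so θ ≈ 360° × 4.44/29.531 = 54.2°.
cos 54.2° = 0.585, so f = (1 − 0.585)/2 = 0.207, so 21%.

21%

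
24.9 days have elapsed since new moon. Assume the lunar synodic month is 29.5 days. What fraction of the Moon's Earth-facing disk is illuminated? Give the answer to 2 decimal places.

Elongation θ = 360° × 24.9/29.5 ≈ 303.9°.
cos 303.9° = 0.557, so f = (1 − 0.557)/2 = 0.221.

0.22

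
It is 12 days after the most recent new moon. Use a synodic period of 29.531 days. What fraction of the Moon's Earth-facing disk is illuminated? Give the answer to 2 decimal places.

Elongation θ = 360° × 12/29.531 ≈ 146.3°.
Illuminated fraction = (1 − cos 146.3°)/2 = (1 − (-0.832))/2 ≈ 0.916.

0.92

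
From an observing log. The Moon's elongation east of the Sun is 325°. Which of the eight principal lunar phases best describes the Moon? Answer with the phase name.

waning crescent

The waning crescent sector spans roughly 292°–338°; 325° falls inside it.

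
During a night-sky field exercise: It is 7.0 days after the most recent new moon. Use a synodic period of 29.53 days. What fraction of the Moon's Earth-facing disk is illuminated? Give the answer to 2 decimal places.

0.46

Phase angle: θ = 360°·(7.0 d)/(29.53 d) = 85.3°.
cos 85.3° = 0.081, so f = (1 − 0.081)/2 = 0.459.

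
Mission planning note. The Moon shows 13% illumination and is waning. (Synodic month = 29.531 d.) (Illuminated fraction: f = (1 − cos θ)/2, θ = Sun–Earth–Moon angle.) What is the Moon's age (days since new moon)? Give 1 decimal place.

26.1 days

Invert f = (1 − cos θ)/2 to get cos θ = 1 − 2(0.13) = 0.740, hence θ₀ = arccos 0.740 = 42.3°.
A waning Moon lies in 180°–360°, so θ = 360° − 42.3° = 317.7°.
At 360°/29.531 d per day, 317.7° corresponds to 26.06 days.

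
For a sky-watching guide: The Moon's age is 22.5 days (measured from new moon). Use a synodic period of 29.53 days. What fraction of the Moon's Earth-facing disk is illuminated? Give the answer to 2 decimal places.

0.46

Phase angle: θ = 360°·(22.5 d)/(29.53 d) = 274.3°.
With cos θ = 0.075, the lit fraction is (1 − 0.075)/2 ≈ 0.463.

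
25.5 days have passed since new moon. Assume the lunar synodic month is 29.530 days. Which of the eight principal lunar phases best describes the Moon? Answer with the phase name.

θ ≈ 360° × 25.5/29.530 = 311°, which falls in the waning crescent sector.

waning crescent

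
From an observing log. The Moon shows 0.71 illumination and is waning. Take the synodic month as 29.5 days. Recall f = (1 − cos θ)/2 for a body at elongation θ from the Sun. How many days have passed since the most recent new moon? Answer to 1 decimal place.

Invert f = (1 − cos θ)/2 to get cos θ = 1 − 2(0.71) = -0.420, hence θ₀ = arccos -0.420 = 114.8°.
A waning Moon lies in 180°–360°, so θ = 360° − 114.8° = 245.2°.
At 360°/29.5 d per day, 245.2° corresponds to 20.09 days.

20.1 days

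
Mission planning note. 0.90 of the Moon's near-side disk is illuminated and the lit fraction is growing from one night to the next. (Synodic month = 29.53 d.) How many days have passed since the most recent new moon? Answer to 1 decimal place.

11.7 days

From f = (1 − cos θ)/2: cos θ = 1 − 2×0.90 = -0.800; arccos → 143.1°.
Waxing ⇒ before full, so θ = 143.1°.
Age = 29.53 × 143.1°/360° ≈ 11.74 days.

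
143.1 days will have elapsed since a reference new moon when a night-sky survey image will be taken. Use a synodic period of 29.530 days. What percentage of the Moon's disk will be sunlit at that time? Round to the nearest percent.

143.1/29.530 = 4.846 lunations, so 4 complete cycles and 24.98 d into the next.
The Moon has covered 24.98/29.530 of its cycle, so θ ≈ 360° × 24.98/29.530 = 304.5°.
With cos θ = 0.567, the lit fraction is (1 − 0.567)/2 ≈ 0.217, so 22%.

22%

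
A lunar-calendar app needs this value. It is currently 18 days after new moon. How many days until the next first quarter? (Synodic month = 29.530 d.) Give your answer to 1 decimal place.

18.9 days

First quarter occurs at elongation 90°, i.e. at age 29.530 × 90/360 = 7.383 d.
Already past this cycle's first quarter; the next is at 7.383 + 29.530 = 36.913 d, so 36.913 − 18 = 18.913 days.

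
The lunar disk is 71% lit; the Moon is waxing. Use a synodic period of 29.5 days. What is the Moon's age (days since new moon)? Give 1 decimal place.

Invert f = (1 − cos θ)/2 to get cos θ = 1 − 2(0.71) = -0.420, hence θ₀ = arccos -0.420 = 114.8°.
Before full moon the principal value applies: θ = 114.8°.
Age = 29.5 × 114.8°/360° ≈ 9.41 days.

9.4 days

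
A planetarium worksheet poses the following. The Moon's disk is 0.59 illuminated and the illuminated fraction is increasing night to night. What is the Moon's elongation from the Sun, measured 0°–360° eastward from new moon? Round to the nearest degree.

Invert f = (1 − cos θ)/2 to get cos θ = 1 − 2(0.59) = -0.180, hence θ₀ = arccos -0.180 = 100.4°.
The Moon is waxing (0°–180°), so θ = 100.4° directly.

100°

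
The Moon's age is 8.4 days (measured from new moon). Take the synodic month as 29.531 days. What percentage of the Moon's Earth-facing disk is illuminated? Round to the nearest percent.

61%

Elongation θ = 360° × 8.4/29.531 ≈ 102.4°.
With cos θ = (-0.215), the lit fraction is (1 − (-0.215))/2 ≈ 0.607, so 61%.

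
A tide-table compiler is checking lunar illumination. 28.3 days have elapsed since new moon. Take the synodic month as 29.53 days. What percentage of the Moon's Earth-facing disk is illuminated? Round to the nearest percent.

The Moon has covered 28.3/29.53 of its cycle, so θ ≈ 360° × 28.3/29.53 = 345.0°.
Illuminated fraction = (1 − cos 345.0°)/2 = (1 − 0.966)/2 ≈ 0.017, so 2%.

2%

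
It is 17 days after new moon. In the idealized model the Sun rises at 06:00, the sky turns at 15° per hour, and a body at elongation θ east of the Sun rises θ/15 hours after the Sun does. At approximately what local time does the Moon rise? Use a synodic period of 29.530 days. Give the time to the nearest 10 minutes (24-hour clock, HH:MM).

Elongation θ = 360° × 17/29.530 ≈ 207.2°.
Delay after the Sun = 207.2° / (15°/h) ≈ 13.82 h.
06:00 + 13.816 h ≈ 19:49 → 19:50 to the nearest ten minutes.

19:50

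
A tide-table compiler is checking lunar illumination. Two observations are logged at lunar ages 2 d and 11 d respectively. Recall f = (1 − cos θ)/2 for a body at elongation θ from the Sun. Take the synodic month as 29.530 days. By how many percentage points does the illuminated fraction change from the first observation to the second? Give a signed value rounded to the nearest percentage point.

First observation: θ = 360°·2/29.530 = 24.4°, so f = 0.045.
Second observation: θ = 134.1°, f = 0.848.
Δf = 0.848 − 0.045 = +0.803, i.e. +80 pp.

+80 pp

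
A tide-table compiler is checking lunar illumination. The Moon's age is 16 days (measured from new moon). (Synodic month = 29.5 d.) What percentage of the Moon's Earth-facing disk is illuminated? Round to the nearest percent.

Elongation θ = 360° × 16/29.5 ≈ 195.3°.
cos 195.3° = (-0.965), so f = (1 − (-0.965))/2 = 0.982, so 98%.

98%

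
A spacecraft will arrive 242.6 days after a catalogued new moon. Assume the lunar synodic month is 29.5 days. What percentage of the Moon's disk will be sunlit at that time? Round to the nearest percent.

42%

242.6/29.5 = 8.224 lunations, so 8 complete cycles and 6.60 d into the next.
The Moon has covered 6.60/29.5 of its cycle, so θ ≈ 360° × 6.60/29.5 = 80.5°.
Illuminated fraction = (1 − cos 80.5°)/2 = (1 − 0.164)/2 ≈ 0.418, so 42%.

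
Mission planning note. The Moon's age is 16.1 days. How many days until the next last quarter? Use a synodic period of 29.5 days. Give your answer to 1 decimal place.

6.0 days

Last quarter is 0.75 of the way through the cycle: age 0.75 × 29.5 = 22.125 d.
So 6.025 days remain (22.125 − 16.1).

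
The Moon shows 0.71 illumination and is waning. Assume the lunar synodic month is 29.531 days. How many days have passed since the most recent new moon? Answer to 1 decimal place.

From f = (1 − cos θ)/2: cos θ = 1 − 2×0.71 = -0.420; arccos → 114.8°.
A waning Moon lies in 180°–360°, so θ = 360° − 114.8° = 245.2°.
That fraction of the synodic month is 245.2/360 × 29.531 d ≈ 20.11 d.

20.1 days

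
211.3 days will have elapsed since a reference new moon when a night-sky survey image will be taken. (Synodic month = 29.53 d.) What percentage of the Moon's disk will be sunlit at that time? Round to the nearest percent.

22%

211.3/29.53 = 7.155 lunations, so 7 complete cycles and 4.59 d into the next.
Phase angle: θ = 360°·(4.59 d)/(29.53 d) = 56.0°.
cos 56.0° = 0.560, so f = (1 − 0.560)/2 = 0.220, so 22%.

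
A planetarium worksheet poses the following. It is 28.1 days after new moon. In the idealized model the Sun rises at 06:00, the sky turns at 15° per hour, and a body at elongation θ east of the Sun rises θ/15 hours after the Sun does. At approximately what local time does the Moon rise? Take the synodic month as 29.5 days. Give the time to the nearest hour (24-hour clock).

05:00

Phase angle: θ = 360°·(28.1 d)/(29.5 d) = 342.9°.
Delay after the Sun = 342.9° / (15°/h) ≈ 22.86 h.
06:00 + 22.86 h ≈ 04:52 → 05:00 to the nearest hour.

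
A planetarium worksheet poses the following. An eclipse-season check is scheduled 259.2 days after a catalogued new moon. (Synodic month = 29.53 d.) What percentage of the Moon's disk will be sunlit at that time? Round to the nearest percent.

Reduce mod P: 259.2 − 8×29.53 = 22.96 d into the current lunation.
Elongation θ = 360° × 22.96/29.53 ≈ 279.9°.
With cos θ = 0.172, the lit fraction is (1 − 0.172)/2 ≈ 0.414, so 41%.

41%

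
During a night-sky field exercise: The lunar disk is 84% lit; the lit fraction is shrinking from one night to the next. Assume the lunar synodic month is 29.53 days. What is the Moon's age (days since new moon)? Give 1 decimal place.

18.6 days

Invert f = (1 − cos θ)/2 to get cos θ = 1 − 2(0.84) = -0.680, hence θ₀ = arccos -0.680 = 132.8°.
A waning Moon lies in 180°–360°, so θ = 360° − 132.8° = 227.2°.
At 360°/29.53 d per day, 227.2° corresponds to 18.63 days.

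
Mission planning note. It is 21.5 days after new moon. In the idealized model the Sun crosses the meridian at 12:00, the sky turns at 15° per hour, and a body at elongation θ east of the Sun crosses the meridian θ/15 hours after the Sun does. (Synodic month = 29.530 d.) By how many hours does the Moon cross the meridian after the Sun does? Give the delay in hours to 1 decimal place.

Elongation θ = 360° × 21.5/29.530 ≈ 262.1°.
Delay after the Sun = 262.1° / (15°/h) ≈ 17.47 h.
So the Moon crosses the meridian 17.47 h after the Sun.

17.5 h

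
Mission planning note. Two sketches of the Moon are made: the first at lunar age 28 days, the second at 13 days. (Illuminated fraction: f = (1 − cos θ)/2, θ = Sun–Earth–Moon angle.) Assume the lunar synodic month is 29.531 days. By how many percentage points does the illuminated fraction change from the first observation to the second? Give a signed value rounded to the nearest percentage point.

+94 pp

First observation: θ = 360°·28/29.531 = 341.3°, so f = 0.026.
Second observation: θ = 158.5°, f = 0.965.
Δf = 0.965 − 0.026 = +0.939, i.e. +94 pp.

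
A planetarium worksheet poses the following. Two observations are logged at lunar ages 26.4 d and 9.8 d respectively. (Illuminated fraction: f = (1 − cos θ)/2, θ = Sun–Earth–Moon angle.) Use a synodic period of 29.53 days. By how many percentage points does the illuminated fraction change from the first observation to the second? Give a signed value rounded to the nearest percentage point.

+64 percentage points

θ₁ = 360° × 26.4/29.53 = 321.8°, f₁ = (1 − cos θ₁)/2 = 0.107.
θ₂ = 360° × 9.8/29.53 = 119.5°, f₂ = (1 − cos θ₂)/2 = 0.746.
Change = f₂ − f₁ = +0.639 → +64 percentage points.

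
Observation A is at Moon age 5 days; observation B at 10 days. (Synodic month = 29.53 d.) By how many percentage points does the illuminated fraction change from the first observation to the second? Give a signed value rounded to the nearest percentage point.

+51 pp

θ₁ = 360° × 5/29.53 = 61.0°, f₁ = (1 − cos θ₁)/2 = 0.257.
θ₂ = 360° × 10/29.53 = 121.9°, f₂ = (1 − cos θ₂)/2 = 0.764.
Change = f₂ − f₁ = +0.507 → +51 percentage points.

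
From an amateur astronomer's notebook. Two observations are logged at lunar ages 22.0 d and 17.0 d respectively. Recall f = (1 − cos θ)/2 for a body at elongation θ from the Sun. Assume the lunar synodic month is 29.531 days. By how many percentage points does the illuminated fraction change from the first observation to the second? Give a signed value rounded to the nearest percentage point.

+43 pp

θ₁ = 360° × 22.0/29.531 = 268.2°, f₁ = (1 − cos θ₁)/2 = 0.516.
θ₂ = 360° × 17.0/29.531 = 207.2°, f₂ = (1 − cos θ₂)/2 = 0.945.
Change = f₂ − f₁ = +0.429 → +43 percentage points.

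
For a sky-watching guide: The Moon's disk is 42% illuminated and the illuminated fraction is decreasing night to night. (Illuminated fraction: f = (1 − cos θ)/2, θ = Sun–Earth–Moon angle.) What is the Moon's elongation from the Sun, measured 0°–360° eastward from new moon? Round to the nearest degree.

Invert f = (1 − cos θ)/2 to get cos θ = 1 − 2(0.42) = 0.160, hence θ₀ = arccos 0.160 = 80.8°.
A waning Moon lies in 180°–360°, so θ = 360° − 80.8° = 279.2°.

279°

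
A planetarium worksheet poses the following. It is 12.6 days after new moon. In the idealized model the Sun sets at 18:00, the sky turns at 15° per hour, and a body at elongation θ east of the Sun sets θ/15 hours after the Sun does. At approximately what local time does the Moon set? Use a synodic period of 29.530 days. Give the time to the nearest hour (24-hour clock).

04:00

Elongation θ = 360° × 12.6/29.530 ≈ 153.6°.
The Moon trails the Sun by θ/15 = 153.6/15 ≈ 10.24 hours.
18:00 + 10.24 h ≈ 04:14 → 04:00 to the nearest hour.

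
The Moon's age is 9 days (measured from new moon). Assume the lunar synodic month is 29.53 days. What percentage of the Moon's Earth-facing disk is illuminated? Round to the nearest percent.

67%

Phase angle: θ = 360°·(9 d)/(29.53 d) = 109.7°.
With cos θ = (-0.337), the lit fraction is (1 − (-0.337))/2 ≈ 0.669, so 67%.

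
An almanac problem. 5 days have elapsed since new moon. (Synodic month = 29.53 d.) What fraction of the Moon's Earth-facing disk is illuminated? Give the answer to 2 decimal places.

Elongation θ = 360° × 5/29.53 ≈ 61.0°.
cos 61.0° = 0.485, so f = (1 − 0.485)/2 = 0.257.

0.26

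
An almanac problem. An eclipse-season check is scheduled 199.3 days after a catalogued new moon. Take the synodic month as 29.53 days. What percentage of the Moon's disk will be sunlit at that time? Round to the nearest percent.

50%

199.3/29.53 = 6.749 lunations, so 6 complete cycles and 22.12 d into the next.
The Moon has covered 22.12/29.53 of its cycle, so θ ≈ 360° × 22.12/29.53 = 269.7°.
Illuminated fraction = (1 − cos 269.7°)/2 = (1 − (-0.006))/2 ≈ 0.503, so 50%.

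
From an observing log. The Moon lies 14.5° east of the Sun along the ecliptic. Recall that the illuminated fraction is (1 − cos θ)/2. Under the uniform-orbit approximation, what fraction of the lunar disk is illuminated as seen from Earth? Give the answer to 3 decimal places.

Half-versine of 14.5°: (1 − 0.968)/2 = 0.016.

0.016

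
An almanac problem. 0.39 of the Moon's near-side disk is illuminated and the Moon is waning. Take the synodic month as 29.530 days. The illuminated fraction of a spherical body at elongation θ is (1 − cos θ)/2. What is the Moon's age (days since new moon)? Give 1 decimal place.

23.2 days

cos θ = 1 − 2f = 0.220, giving a principal value of 77.3°.
Waning ⇒ past full, so θ = 360° − 77.3° = 282.7°.
Age = 29.530 × 282.7°/360° ≈ 23.19 days.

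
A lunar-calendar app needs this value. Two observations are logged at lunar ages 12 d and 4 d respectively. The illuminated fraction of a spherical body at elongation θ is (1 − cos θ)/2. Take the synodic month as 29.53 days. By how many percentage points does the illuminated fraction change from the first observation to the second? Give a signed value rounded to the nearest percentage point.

-75 percentage points

First observation: θ = 360°·12/29.53 = 146.3°, so f = 0.916.
Second observation: θ = 48.8°, f = 0.170.
Δf = 0.170 − 0.916 = -0.746, i.e. -75 pp.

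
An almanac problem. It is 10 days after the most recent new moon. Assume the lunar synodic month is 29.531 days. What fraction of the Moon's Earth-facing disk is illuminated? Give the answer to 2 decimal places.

Elongation θ = 360° × 10/29.531 ≈ 121.9°.
cos 121.9° = (-0.529), so f = (1 − (-0.529))/2 = 0.764.

0.76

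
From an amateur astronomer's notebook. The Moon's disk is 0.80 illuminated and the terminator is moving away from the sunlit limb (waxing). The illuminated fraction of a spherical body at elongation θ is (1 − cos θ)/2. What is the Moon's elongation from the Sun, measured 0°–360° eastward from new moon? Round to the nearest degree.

127°

cos θ = 1 − 2f = -0.600, giving a principal value of 126.9°.
Before full moon the principal value applies: θ = 126.9°.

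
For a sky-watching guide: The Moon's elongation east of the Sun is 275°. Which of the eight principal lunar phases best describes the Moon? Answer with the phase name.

last quarter

The last quarter sector spans roughly 248°–292°; 275° falls inside it.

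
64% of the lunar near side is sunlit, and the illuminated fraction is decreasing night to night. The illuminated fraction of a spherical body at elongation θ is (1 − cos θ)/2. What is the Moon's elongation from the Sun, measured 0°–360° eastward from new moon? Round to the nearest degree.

Invert f = (1 − cos θ)/2 to get cos θ = 1 − 2(0.64) = -0.280, hence θ₀ = arccos -0.280 = 106.3°.
Waning ⇒ past full, so θ = 360° − 106.3° = 253.7°.

254°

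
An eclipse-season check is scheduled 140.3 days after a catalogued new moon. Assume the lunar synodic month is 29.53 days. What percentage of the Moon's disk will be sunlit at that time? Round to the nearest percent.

140.3 d spans 4 complete synodic months (4 × 29.53 = 118.12 d) plus 22.18 d.
The Moon has covered 22.18/29.53 of its cycle, so θ ≈ 360° × 22.18/29.53 = 270.4°.
With cos θ = 0.007, the lit fraction is (1 − 0.007)/2 ≈ 0.497, so 50%.

50%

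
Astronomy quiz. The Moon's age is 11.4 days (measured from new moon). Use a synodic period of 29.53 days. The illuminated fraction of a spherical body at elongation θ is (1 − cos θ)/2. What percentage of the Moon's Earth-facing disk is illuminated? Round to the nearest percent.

Elongation θ = 360° × 11.4/29.53 ≈ 139.0°.
With cos θ = (-0.754), the lit fraction is (1 − (-0.754))/2 ≈ 0.877, so 88%.

88%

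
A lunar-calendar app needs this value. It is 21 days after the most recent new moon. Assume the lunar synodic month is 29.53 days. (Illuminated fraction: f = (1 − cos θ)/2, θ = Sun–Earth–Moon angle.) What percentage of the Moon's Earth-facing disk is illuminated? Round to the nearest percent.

Elongation θ = 360° × 21/29.53 ≈ 256.0°.
cos 256.0° = (-0.242), so f = (1 − (-0.242))/2 = 0.621, so 62%.

62%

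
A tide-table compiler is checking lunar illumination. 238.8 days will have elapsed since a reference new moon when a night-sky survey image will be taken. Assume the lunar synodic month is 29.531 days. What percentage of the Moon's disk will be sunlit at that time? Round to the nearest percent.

Reduce mod P: 238.8 − 8×29.531 = 2.55 d into the current lunation.
Phase angle: θ = 360°·(2.55 d)/(29.531 d) = 31.1°.
Illuminated fraction = (1 − cos 31.1°)/2 = (1 − 0.856)/2 ≈ 0.072, so 7%.

7%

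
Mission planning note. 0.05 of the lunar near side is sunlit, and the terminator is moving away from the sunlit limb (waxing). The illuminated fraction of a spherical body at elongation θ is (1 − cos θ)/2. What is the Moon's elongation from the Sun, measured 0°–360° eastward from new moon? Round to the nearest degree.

Invert f = (1 − cos θ)/2 to get cos θ = 1 − 2(0.05) = 0.900, hence θ₀ = arccos 0.900 = 25.8°.
Waxing ⇒ before full, so θ = 25.8°.

26°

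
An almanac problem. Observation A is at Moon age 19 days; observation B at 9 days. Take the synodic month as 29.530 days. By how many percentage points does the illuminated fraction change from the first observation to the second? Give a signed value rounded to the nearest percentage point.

-14 pp

First observation: θ = 360°·19/29.530 = 231.6°, so f = 0.810.
Second observation: θ = 109.7°, f = 0.669.
Δf = 0.669 − 0.810 = -0.142, i.e. -14 pp.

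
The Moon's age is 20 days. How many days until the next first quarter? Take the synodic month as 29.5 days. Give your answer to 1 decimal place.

16.9 days

First quarter is 0.25 of the way through the cycle: age 0.25 × 29.5 = 7.375 d.
Already past this cycle's first quarter; the next is at 7.375 + 29.5 = 36.875 d, so 36.875 − 20 = 16.875 days.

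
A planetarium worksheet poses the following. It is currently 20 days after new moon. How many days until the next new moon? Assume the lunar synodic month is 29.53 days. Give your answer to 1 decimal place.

9.5 days

One full lunation from the last new moon is 29.53 d; remaining = 29.53 − 20 = 9.530 d.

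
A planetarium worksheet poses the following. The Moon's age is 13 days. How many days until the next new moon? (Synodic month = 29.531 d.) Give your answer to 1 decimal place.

16.5 days

The next new moon completes the synodic month: 29.531 − 13 = 16.531 days.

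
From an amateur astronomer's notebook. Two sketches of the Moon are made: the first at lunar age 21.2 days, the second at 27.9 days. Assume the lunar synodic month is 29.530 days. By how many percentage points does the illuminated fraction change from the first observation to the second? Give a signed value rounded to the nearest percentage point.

-57 percentage points

θ₁ = 360° × 21.2/29.530 = 258.4°, f₁ = (1 − cos θ₁)/2 = 0.600.
θ₂ = 360° × 27.9/29.530 = 340.1°, f₂ = (1 − cos θ₂)/2 = 0.030.
Change = f₂ − f₁ = -0.570 → -57 percentage points.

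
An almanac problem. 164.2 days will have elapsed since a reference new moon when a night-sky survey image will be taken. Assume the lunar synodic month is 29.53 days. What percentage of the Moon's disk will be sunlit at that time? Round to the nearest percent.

164.2/29.53 = 5.560 lunations, so 5 complete cycles and 16.55 d into the next.
Phase angle: θ = 360°·(16.55 d)/(29.53 d) = 201.8°.
Illuminated fraction = (1 − cos 201.8°)/2 = (1 − (-0.929))/2 ≈ 0.964, so 96%.

96%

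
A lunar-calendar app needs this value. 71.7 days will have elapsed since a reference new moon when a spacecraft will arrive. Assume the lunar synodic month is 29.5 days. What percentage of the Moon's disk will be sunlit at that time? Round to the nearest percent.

95%

Reduce mod P: 71.7 − 2×29.5 = 12.70 d into the current lunation.
Elongation θ = 360° × 12.70/29.5 ≈ 155.0°.
Illuminated fraction = (1 − cos 155.0°)/2 = (1 − (-0.906))/2 ≈ 0.953, so 95%.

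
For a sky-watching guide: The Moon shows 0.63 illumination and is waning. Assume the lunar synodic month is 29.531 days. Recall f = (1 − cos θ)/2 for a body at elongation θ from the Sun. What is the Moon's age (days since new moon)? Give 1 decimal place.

20.9 days

Invert f = (1 − cos θ)/2 to get cos θ = 1 − 2(0.63) = -0.260, hence θ₀ = arccos -0.260 = 105.1°.
Since the Moon is past full (waning), take the reflex angle: θ = 360° − 105.1° = 254.9°.
Age = 29.531 × 254.9°/360° ≈ 20.91 days.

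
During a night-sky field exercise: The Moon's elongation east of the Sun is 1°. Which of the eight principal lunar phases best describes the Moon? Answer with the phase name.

new moon

The new moon sector spans roughly -22°–22°; 1° falls inside it.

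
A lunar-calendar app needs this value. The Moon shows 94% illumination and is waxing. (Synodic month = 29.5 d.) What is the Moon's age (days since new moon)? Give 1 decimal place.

Invert f = (1 − cos θ)/2 to get cos θ = 1 − 2(0.94) = -0.880, hence θ₀ = arccos -0.880 = 151.6°.
The Moon is waxing (0°–180°), so θ = 151.6° directly.
That fraction of the synodic month is 151.6/360 × 29.5 d ≈ 12.43 d.

12.4 days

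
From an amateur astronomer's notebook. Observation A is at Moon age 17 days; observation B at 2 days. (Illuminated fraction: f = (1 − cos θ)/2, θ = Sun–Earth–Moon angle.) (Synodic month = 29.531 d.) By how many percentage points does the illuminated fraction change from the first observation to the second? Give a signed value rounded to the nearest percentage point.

First observation: θ = 360°·17/29.531 = 207.2°, so f = 0.945.
Second observation: θ = 24.4°, f = 0.045.
Δf = 0.045 − 0.945 = -0.900, i.e. -90 pp.

-90 pp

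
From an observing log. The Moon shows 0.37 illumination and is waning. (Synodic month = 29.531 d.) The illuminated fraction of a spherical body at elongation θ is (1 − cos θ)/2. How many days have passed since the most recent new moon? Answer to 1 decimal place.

23.4 days

Invert f = (1 − cos θ)/2 to get cos θ = 1 − 2(0.37) = 0.260, hence θ₀ = arccos 0.260 = 74.9°.
Waning ⇒ past full, so θ = 360° − 74.9° = 285.1°.
At 360°/29.531 d per day, 285.1° corresponds to 23.38 days.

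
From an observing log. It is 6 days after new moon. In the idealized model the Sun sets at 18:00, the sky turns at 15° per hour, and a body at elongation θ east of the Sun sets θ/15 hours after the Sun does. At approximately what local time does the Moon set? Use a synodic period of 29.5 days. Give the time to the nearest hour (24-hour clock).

23:00

Elongation θ = 360° × 6/29.5 ≈ 73.2°.
Delay after the Sun = 73.2° / (15°/h) ≈ 4.88 h.
18:00 + 4.88 h ≈ 22:53 → 23:00 to the nearest hour.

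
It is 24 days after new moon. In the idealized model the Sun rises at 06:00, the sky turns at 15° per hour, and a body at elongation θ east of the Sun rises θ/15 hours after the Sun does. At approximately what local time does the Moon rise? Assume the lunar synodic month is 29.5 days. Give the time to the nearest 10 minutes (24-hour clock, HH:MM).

01:30

The Moon has covered 24/29.5 of its cycle, so θ ≈ 360° × 24/29.5 = 292.9°.
The Moon trails the Sun by θ/15 = 292.9/15 ≈ 19.53 hours.
06:00 + 19.525 h ≈ 01:32 → 01:30 to the nearest ten minutes.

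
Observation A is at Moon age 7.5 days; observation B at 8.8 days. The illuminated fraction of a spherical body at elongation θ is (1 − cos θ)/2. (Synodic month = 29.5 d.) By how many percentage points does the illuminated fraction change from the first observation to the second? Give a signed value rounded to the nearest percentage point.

First observation: θ = 360°·7.5/29.5 = 91.5°, so f = 0.513.
Second observation: θ = 107.4°, f = 0.649.
Δf = 0.649 − 0.513 = +0.136, i.e. +14 pp.

+14 pp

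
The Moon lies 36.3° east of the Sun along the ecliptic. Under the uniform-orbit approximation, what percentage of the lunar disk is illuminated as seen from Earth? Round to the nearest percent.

10%

Half-versine of 36.3°: (1 − 0.806)/2 = 0.097, i.e. 10%.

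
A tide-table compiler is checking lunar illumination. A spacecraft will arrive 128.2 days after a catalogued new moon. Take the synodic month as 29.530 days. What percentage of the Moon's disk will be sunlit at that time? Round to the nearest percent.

128.2/29.530 = 4.341 lunations, so 4 complete cycles and 10.08 d into the next.
The Moon has covered 10.08/29.530 of its cycle, so θ ≈ 360° × 10.08/29.530 = 122.9°.
Illuminated fraction = (1 − cos 122.9°)/2 = (1 − (-0.543))/2 ≈ 0.771, so 77%.

77%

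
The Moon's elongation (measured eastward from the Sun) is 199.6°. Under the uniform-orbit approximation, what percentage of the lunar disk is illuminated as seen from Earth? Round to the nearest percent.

97%

cos 199.6° = (-0.942), so f = (1 − (-0.942))/2 = 0.971, i.e. 97%.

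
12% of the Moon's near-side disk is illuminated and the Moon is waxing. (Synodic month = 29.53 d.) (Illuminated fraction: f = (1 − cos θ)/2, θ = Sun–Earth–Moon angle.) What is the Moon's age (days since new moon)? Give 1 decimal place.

3.3 days

cos θ = 1 − 2f = 0.760, giving a principal value of 40.5°.
Waxing ⇒ before full, so θ = 40.5°.
At 360°/29.53 d per day, 40.5° corresponds to 3.33 days.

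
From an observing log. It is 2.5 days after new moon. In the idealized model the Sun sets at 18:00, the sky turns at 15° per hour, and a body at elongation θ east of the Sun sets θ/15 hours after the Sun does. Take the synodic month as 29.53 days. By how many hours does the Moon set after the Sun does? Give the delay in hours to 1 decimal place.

2.0 h

The Moon has covered 2.5/29.53 of its cycle, so θ ≈ 360° × 2.5/29.53 = 30.5°.
Delay after the Sun = 30.5° / (15°/h) ≈ 2.03 h.
So the Moon sets 2.03 h after the Sun.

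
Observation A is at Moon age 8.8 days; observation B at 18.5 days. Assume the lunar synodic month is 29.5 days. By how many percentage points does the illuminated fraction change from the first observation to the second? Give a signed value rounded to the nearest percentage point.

θ₁ = 360° × 8.8/29.5 = 107.4°, f₁ = (1 − cos θ₁)/2 = 0.649.
θ₂ = 360° × 18.5/29.5 = 225.8°, f₂ = (1 − cos θ₂)/2 = 0.849.
Change = f₂ − f₁ = +0.199 → +20 percentage points.

+20 percentage points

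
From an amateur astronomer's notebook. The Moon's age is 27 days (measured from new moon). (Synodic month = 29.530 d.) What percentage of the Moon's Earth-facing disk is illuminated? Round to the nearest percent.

Elongation θ = 360° × 27/29.530 ≈ 329.2°.
Illuminated fraction = (1 − cos 329.2°)/2 = (1 − 0.859)/2 ≈ 0.071, so 7%.

7%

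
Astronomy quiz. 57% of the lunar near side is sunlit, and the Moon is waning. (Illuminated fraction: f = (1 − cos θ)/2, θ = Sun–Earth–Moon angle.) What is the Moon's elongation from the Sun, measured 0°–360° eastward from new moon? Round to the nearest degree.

262°

Invert f = (1 − cos θ)/2 to get cos θ = 1 − 2(0.57) = -0.140, hence θ₀ = arccos -0.140 = 98.0°.
Waning ⇒ past full, so θ = 360° − 98.0° = 262.0°.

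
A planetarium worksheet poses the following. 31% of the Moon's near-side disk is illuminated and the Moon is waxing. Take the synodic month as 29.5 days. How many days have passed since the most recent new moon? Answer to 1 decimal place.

From f = (1 − cos θ)/2: cos θ = 1 − 2×0.31 = 0.380; arccos → 67.7°.
Before full moon the principal value applies: θ = 67.7°.
That fraction of the synodic month is 67.7/360 × 29.5 d ≈ 5.54 d.

5.5 days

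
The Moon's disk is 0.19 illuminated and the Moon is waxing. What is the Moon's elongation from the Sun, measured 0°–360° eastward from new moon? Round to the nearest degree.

52°

cos θ = 1 − 2f = 0.620, giving a principal value of 51.7°.
Before full moon the principal value applies: θ = 51.7°.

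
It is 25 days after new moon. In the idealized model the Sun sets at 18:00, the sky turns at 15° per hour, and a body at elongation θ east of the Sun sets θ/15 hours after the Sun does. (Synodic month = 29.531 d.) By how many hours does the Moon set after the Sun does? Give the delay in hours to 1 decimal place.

Phase angle: θ = 360°·(25 d)/(29.531 d) = 304.8°.
At 15° of sky rotation per hour, 304.8° corresponds to a 20.32 h lag.
So the Moon sets 20.32 h after the Sun.

20.3 h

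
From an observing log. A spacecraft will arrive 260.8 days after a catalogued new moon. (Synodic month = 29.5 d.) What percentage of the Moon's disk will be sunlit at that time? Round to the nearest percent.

260.8/29.5 = 8.841 lunations, so 8 complete cycles and 24.80 d into the next.
Elongation θ = 360° × 24.80/29.5 ≈ 302.6°.
Illuminated fraction = (1 − cos 302.6°)/2 = (1 − 0.539)/2 ≈ 0.230, so 23%.

23%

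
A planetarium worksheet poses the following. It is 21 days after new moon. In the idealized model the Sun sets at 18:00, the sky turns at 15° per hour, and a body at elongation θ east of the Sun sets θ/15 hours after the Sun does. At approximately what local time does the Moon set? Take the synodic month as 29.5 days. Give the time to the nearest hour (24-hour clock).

11:00

Phase angle: θ = 360°·(21 d)/(29.5 d) = 256.3°.
Delay after the Sun = 256.3° / (15°/h) ≈ 17.08 h.
18:00 + 17.08 h ≈ 11:05 → 11:00 to the nearest hour.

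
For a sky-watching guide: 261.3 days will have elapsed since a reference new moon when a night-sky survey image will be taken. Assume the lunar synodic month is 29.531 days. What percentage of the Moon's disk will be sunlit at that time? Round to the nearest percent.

21%

261.3/29.531 = 8.848 lunations, so 8 complete cycles and 25.05 d into the next.
Elongation θ = 360° × 25.05/29.531 ≈ 305.4°.
With cos θ = 0.579, the lit fraction is (1 − 0.579)/2 ≈ 0.210, so 21%.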